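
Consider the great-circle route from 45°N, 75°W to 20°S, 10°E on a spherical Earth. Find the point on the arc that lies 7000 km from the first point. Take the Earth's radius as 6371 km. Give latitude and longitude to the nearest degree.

≈ 7°N, 16°W

Convert each endpoint to a unit vector on the sphere (x = cos φ cos λ, y = cos φ sin λ, z = sin φ).
The central angle between the endpoints is δ = arccos(p₁·p₂) ≈ 1.756 rad (100.6°). The total great-circle distance is δ·R ≈ 1.756 × 6371 ≈ 11186 km, so the target fraction is f = 7000/11186 ≈ 0.626.
Interpolate at f ≈ 0.626 with slerp weights a = sin((1−f)δ)/sin δ ≈ 0.621, b = sin(fδ)/sin δ ≈ 0.906.
p = a·p₁ + b·p₂ ≈ (0.952, -0.277, 0.129); φ = arcsin(p_z) ≈ 7.44°, λ = atan2(p_y, p_x) ≈ -16.20°.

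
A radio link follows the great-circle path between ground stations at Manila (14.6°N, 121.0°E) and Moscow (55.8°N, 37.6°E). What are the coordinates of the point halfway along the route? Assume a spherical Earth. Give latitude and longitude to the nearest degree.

≈ 43°N, 93°E

Write both endpoints as unit vectors p₁, p₂ with components (cos φ cos λ, cos φ sin λ, sin φ).
The central angle between the endpoints is δ = arccos(p₁·p₂) ≈ 1.296 rad (74.3°).
Interpolate at f = 1/2 with slerp weights a = sin((1−f)δ)/sin δ ≈ 0.627, b = sin(fδ)/sin δ ≈ 0.627.
p = a·p₁ + b·p₂ ≈ (-0.033, 0.735, 0.677); φ = arcsin(p_z) ≈ 42.60°, λ = atan2(p_y, p_x) ≈ 92.59°.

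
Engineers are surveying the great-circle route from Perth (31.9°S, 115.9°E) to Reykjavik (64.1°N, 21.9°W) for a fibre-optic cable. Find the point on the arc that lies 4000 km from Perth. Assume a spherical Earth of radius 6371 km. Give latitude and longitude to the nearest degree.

Convert each endpoint to a unit vector on the sphere (x = cos φ cos λ, y = cos φ sin λ, z = sin φ).
The central angle between the endpoints is δ = arccos(p₁·p₂) ≈ 2.419 rad (138.6°). The total great-circle distance is δ·R ≈ 2.419 × 6371 ≈ 15411 km, so the target fraction is f = 4000/15411 ≈ 0.260.
Interpolate at f ≈ 0.260 with slerp weights a = sin((1−f)δ)/sin δ ≈ 1.475, b = sin(fδ)/sin δ ≈ 0.888.
p = a·p₁ + b·p₂ ≈ (-0.187, 0.982, 0.019); φ = arcsin(p_z) ≈ 1.10°, λ = atan2(p_y, p_x) ≈ 100.79°.

≈ (1°N, 101°E)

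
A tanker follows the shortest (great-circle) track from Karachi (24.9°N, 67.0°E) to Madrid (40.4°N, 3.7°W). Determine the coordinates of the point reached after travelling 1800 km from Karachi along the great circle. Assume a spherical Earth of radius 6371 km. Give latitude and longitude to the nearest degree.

Write both endpoints as unit vectors p₁, p₂ with components (cos φ cos λ, cos φ sin λ, sin φ).
The central angle between the endpoints is δ = arccos(p₁·p₂) ≈ 1.046 rad (59.9°). The total great-circle distance is δ·R ≈ 1.046 × 6371 ≈ 6663 km, so the target fraction is f = 1800/6663 ≈ 0.270.
Interpolate at f ≈ 0.270 with slerp weights a = sin((1−f)δ)/sin δ ≈ 0.799, b = sin(fδ)/sin δ ≈ 0.322.
p = a·p₁ + b·p₂ ≈ (0.528, 0.651, 0.545); φ = arcsin(p_z) ≈ 33.04°, λ = atan2(p_y, p_x) ≈ 50.97°.

≈ 33°N, 51°E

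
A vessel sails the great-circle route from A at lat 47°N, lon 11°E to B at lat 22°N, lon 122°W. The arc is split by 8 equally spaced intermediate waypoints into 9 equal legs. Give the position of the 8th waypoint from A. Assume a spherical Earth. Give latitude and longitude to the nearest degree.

Write both endpoints as unit vectors p₁, p₂ with components (cos φ cos λ, cos φ sin λ, sin φ).
The central angle between the endpoints is δ = arccos(p₁·p₂) ≈ 1.729 rad (99.0°).
Interpolate at f = 8/9 with slerp weights a = sin((1−f)δ)/sin δ ≈ 0.193, b = sin(fδ)/sin δ ≈ 1.012.
p = a·p₁ + b·p₂ ≈ (-0.368, -0.771, 0.520); φ = arcsin(p_z) ≈ 31.36°, λ = atan2(p_y, p_x) ≈ -115.52°.

≈ lat 31°N, lon 116°W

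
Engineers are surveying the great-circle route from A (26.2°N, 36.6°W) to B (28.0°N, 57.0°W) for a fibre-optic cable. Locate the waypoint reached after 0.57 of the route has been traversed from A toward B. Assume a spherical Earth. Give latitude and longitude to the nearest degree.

Convert each endpoint to a unit vector on the sphere (x = cos φ cos λ, y = cos φ sin λ, z = sin φ).
The central angle between the endpoints is δ = arccos(p₁·p₂) ≈ 0.318 rad (18.2°).
Interpolate at f = 0.57 with slerp weights a = sin((1−f)δ)/sin δ ≈ 0.436, b = sin(fδ)/sin δ ≈ 0.577.
p = a·p₁ + b·p₂ ≈ (0.591, -0.660, 0.463); φ = arcsin(p_z) ≈ 27.59°, λ = atan2(p_y, p_x) ≈ -48.15°.

≈ (28°N, 48°W)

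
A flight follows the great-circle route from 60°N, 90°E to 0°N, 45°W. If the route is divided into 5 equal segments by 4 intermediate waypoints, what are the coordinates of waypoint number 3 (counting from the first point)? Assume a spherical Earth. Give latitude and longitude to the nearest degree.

≈ 40°N, 25°W

The haversine formula gives a central angle δ ≈ 1.932 rad (110.7°) between the endpoints.
Interpolate at f = 3/5 with slerp weights a = sin((1−f)δ)/sin δ ≈ 0.746, b = sin(fδ)/sin δ ≈ 0.980.
p = a·p₁ + b·p₂ ≈ (0.693, -0.320, 0.646); φ = arcsin(p_z) ≈ 40.27°, λ = atan2(p_y, p_x) ≈ -24.77°.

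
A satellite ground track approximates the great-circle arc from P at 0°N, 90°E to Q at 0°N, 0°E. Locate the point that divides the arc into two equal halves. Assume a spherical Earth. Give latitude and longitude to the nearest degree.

Convert each endpoint to a unit vector on the sphere (x = cos φ cos λ, y = cos φ sin λ, z = sin φ).
The central angle between the endpoints is δ = arccos(p₁·p₂) ≈ 1.571 rad (90.0°).
Interpolate at f = 1/2 with slerp weights a = sin((1−f)δ)/sin δ ≈ 0.707, b = sin(fδ)/sin δ ≈ 0.707.
p = a·p₁ + b·p₂ ≈ (0.707, 0.707, 0.000); φ = arcsin(p_z) ≈ 0.00°, λ = atan2(p_y, p_x) ≈ 45.00°.

≈ 0°N, 45°E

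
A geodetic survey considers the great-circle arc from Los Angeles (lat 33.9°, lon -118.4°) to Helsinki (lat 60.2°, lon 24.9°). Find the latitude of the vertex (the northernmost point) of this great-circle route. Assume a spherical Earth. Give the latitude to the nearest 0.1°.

≈ 75.6°

The great circle lies in the plane with unit normal n̂ = (p₁ × p₂)/|p₁ × p₂|.
Here n̂_z ≈ +0.249; the vertex latitude is φ_max = arccos|n̂_z| ≈ 75.6°.
Check via Clairaut: cos φ_max = |cos φ₁| · sin C = cos(33.9°)·sin(17.5°) ≈ 0.249, again giving ≈ 75.6°.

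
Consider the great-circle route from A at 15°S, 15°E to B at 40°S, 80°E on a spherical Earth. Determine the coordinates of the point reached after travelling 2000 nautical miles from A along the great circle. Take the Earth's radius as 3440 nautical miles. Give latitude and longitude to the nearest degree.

≈ 33°S, 46°E

Convert each endpoint to a unit vector on the sphere (x = cos φ cos λ, y = cos φ sin λ, z = sin φ).
The central angle between the endpoints is δ = arccos(p₁·p₂) ≈ 1.071 rad (61.4°). The total great-circle distance is δ·R ≈ 1.071 × 3440 ≈ 3685 nmi, so the target fraction is f = 2000/3685 ≈ 0.543.
Interpolate at f ≈ 0.543 with slerp weights a = sin((1−f)δ)/sin δ ≈ 0.536, b = sin(fδ)/sin δ ≈ 0.626.
p = a·p₁ + b·p₂ ≈ (0.583, 0.606, -0.541); φ = arcsin(p_z) ≈ -32.74°, λ = atan2(p_y, p_x) ≈ 46.09°.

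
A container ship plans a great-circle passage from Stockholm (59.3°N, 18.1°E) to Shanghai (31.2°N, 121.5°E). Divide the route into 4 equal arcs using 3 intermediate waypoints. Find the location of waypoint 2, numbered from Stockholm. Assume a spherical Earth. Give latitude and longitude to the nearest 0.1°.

The haversine formula gives a central angle δ ≈ 1.219 rad (69.9°) between the endpoints.
Interpolate at f = 2/4 with slerp weights a = sin((1−f)δ)/sin δ ≈ 0.610, b = sin(fδ)/sin δ ≈ 0.610.
p = a·p₁ + b·p₂ ≈ (0.023, 0.542, 0.840); φ = arcsin(p_z) ≈ 57.18°, λ = atan2(p_y, p_x) ≈ 87.53°.

≈ 57.2°N, 87.5°E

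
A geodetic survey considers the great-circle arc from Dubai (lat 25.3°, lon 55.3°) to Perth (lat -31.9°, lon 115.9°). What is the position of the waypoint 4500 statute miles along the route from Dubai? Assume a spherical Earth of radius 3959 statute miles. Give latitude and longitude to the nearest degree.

≈ lat -21°, lon 102°

The haversine formula gives a central angle δ ≈ 1.419 rad (81.3°) between the endpoints. The total great-circle distance is δ·R ≈ 1.419 × 3959 ≈ 5619 mi, so the target fraction is f = 4500/5619 ≈ 0.801.
Interpolate at f ≈ 0.801 with slerp weights a = sin((1−f)δ)/sin δ ≈ 0.282, b = sin(fδ)/sin δ ≈ 0.918.
p = a·p₁ + b·p₂ ≈ (-0.195, 0.911, -0.364); φ = arcsin(p_z) ≈ -21.37°, λ = atan2(p_y, p_x) ≈ 102.10°.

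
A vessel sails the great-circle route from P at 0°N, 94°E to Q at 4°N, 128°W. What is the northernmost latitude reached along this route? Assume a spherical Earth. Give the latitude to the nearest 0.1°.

The great circle lies in the plane with unit normal n̂ = (p₁ × p₂)/|p₁ × p₂|.
Here n̂_z ≈ +0.995; the vertex latitude is φ_max = arccos|n̂_z| ≈ 6.0°.
Check via Clairaut: cos φ_max = |cos φ₁| · sin C = cos(0.0°)·sin(84.0°) ≈ 0.995, again giving ≈ 6.0°.

≈ 6.0°N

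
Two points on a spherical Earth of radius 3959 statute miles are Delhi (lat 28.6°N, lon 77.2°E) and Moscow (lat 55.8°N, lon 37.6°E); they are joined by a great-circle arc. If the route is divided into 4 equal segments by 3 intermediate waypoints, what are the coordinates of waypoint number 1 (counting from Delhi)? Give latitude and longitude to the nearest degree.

≈ lat 36°N, lon 70°E

Write both endpoints as unit vectors p₁, p₂ with components (cos φ cos λ, cos φ sin λ, sin φ).
The central angle between the endpoints is δ = arccos(p₁·p₂) ≈ 0.682 rad (39.1°).
Interpolate at f = 1/4 with slerp weights a = sin((1−f)δ)/sin δ ≈ 0.777, b = sin(fδ)/sin δ ≈ 0.269.
p = a·p₁ + b·p₂ ≈ (0.271, 0.757, 0.594); φ = arcsin(p_z) ≈ 36.47°, λ = atan2(p_y, p_x) ≈ 70.31°.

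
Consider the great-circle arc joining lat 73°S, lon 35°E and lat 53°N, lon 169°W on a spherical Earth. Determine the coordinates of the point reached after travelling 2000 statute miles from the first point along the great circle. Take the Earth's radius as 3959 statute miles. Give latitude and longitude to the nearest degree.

≈ lat 71°S, lon 143°E

Convert each endpoint to a unit vector on the sphere (x = cos φ cos λ, y = cos φ sin λ, z = sin φ).
The central angle between the endpoints is δ = arccos(p₁·p₂) ≈ 2.750 rad (157.6°). The total great-circle distance is δ·R ≈ 2.750 × 3959 ≈ 10889 mi, so the target fraction is f = 2000/10889 ≈ 0.184.
Interpolate at f ≈ 0.184 with slerp weights a = sin((1−f)δ)/sin δ ≈ 2.049, b = sin(fδ)/sin δ ≈ 1.269.
p = a·p₁ + b·p₂ ≈ (-0.259, 0.198, -0.945); φ = arcsin(p_z) ≈ -70.97°, λ = atan2(p_y, p_x) ≈ 142.66°.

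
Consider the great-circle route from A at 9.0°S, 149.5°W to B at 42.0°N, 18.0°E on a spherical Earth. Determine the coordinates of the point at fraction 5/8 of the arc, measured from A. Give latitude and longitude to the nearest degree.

The haversine formula gives a central angle δ ≈ 2.534 rad (145.2°) between the endpoints.
Interpolate at f = 5/8 with slerp weights a = sin((1−f)δ)/sin δ ≈ 1.426, b = sin(fδ)/sin δ ≈ 1.753.
p = a·p₁ + b·p₂ ≈ (0.025, -0.312, 0.950); φ = arcsin(p_z) ≈ 71.73°, λ = atan2(p_y, p_x) ≈ -85.42°.

≈ 72°N, 85°W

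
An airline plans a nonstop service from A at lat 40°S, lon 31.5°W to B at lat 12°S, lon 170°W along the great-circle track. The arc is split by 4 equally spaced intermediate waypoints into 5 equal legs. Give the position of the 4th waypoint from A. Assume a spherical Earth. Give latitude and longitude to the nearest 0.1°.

≈ lat 30.6°S, lon 155.2°W

The haversine formula gives a central angle δ ≈ 2.013 rad (115.3°) between the endpoints.
Interpolate at f = 4/5 with slerp weights a = sin((1−f)δ)/sin δ ≈ 0.433, b = sin(fδ)/sin δ ≈ 1.105.
p = a·p₁ + b·p₂ ≈ (-0.782, -0.361, -0.508); φ = arcsin(p_z) ≈ -30.55°, λ = atan2(p_y, p_x) ≈ -155.20°.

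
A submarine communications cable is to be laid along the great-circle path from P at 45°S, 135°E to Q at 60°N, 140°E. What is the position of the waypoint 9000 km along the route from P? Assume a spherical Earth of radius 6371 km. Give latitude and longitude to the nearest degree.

≈ 36°N, 138°E

The haversine formula gives a central angle δ ≈ 1.834 rad (105.1°) between the endpoints. The total great-circle distance is δ·R ≈ 1.834 × 6371 ≈ 11684 km, so the target fraction is f = 9000/11684 ≈ 0.770.
Interpolate at f ≈ 0.770 with slerp weights a = sin((1−f)δ)/sin δ ≈ 0.424, b = sin(fδ)/sin δ ≈ 1.023.
p = a·p₁ + b·p₂ ≈ (-0.604, 0.540, 0.586); φ = arcsin(p_z) ≈ 35.89°, λ = atan2(p_y, p_x) ≈ 138.15°.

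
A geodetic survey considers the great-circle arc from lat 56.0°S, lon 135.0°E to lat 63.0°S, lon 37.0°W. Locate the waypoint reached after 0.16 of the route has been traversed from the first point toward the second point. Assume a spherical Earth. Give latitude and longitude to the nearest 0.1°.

≈ lat 65.7°S, lon 133.3°E

From cos δ = sin φ₁ sin φ₂ + cos φ₁ cos φ₂ cos Δλ, the central angle is δ ≈ 1.062 rad (60.8°).
Interpolate at f = 0.16 with slerp weights a = sin((1−f)δ)/sin δ ≈ 0.891, b = sin(fδ)/sin δ ≈ 0.194.
p = a·p₁ + b·p₂ ≈ (-0.282, 0.300, -0.911); φ = arcsin(p_z) ≈ -65.70°, λ = atan2(p_y, p_x) ≈ 133.30°.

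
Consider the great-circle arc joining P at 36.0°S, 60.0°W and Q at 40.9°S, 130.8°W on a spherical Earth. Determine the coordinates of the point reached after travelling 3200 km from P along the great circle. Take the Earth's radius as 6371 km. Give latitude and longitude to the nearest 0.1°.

≈ 44.4°S, 96.4°W

Write both endpoints as unit vectors p₁, p₂ with components (cos φ cos λ, cos φ sin λ, sin φ).
The central angle between the endpoints is δ = arccos(p₁·p₂) ≈ 0.945 rad (54.1°). The total great-circle distance is δ·R ≈ 0.945 × 6371 ≈ 6019 km, so the target fraction is f = 3200/6019 ≈ 0.532.
Interpolate at f ≈ 0.532 with slerp weights a = sin((1−f)δ)/sin δ ≈ 0.528, b = sin(fδ)/sin δ ≈ 0.594.
p = a·p₁ + b·p₂ ≈ (-0.080, -0.710, -0.700); φ = arcsin(p_z) ≈ -44.39°, λ = atan2(p_y, p_x) ≈ -96.40°.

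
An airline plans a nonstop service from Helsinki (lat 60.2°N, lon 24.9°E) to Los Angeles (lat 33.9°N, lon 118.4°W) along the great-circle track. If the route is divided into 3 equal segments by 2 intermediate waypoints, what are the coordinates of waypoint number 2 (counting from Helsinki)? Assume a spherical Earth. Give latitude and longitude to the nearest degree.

The haversine formula gives a central angle δ ≈ 1.417 rad (81.2°) between the endpoints.
Interpolate at f = 2/3 with slerp weights a = sin((1−f)δ)/sin δ ≈ 0.460, b = sin(fδ)/sin δ ≈ 0.820.
p = a·p₁ + b·p₂ ≈ (-0.116, -0.502, 0.857); φ = arcsin(p_z) ≈ 58.96°, λ = atan2(p_y, p_x) ≈ -103.02°.

≈ lat 59°N, lon 103°W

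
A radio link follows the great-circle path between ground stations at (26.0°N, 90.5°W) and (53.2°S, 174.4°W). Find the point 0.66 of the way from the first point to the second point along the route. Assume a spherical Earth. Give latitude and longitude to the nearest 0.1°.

Convert each endpoint to a unit vector on the sphere (x = cos φ cos λ, y = cos φ sin λ, z = sin φ).
The central angle between the endpoints is δ = arccos(p₁·p₂) ≈ 1.869 rad (107.1°).
Interpolate at f = 0.66 with slerp weights a = sin((1−f)δ)/sin δ ≈ 0.621, b = sin(fδ)/sin δ ≈ 0.987.
p = a·p₁ + b·p₂ ≈ (-0.593, -0.616, -0.518); φ = arcsin(p_z) ≈ -31.22°, λ = atan2(p_y, p_x) ≈ -133.94°.

≈ (31.2°S, 133.9°W)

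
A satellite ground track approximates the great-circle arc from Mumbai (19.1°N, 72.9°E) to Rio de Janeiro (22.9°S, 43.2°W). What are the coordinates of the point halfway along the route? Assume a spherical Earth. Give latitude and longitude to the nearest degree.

≈ 4°S, 16°E

Write both endpoints as unit vectors p₁, p₂ with components (cos φ cos λ, cos φ sin λ, sin φ).
The central angle between the endpoints is δ = arccos(p₁·p₂) ≈ 2.106 rad (120.7°).
Interpolate at f = 1/2 with slerp weights a = sin((1−f)δ)/sin δ ≈ 1.010, b = sin(fδ)/sin δ ≈ 1.010.
p = a·p₁ + b·p₂ ≈ (0.959, 0.275, -0.063); φ = arcsin(p_z) ≈ -3.59°, λ = atan2(p_y, p_x) ≈ 16.02°.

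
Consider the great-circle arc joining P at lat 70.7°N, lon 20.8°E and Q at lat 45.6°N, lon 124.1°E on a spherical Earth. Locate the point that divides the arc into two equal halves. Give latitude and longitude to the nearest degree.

≈ lat 67°N, lon 97°E

The haversine formula gives a central angle δ ≈ 0.901 rad (51.6°) between the endpoints.
Interpolate at f = 1/2 with slerp weights a = sin((1−f)δ)/sin δ ≈ 0.555, b = sin(fδ)/sin δ ≈ 0.555.
p = a·p₁ + b·p₂ ≈ (-0.046, 0.387, 0.921); φ = arcsin(p_z) ≈ 67.06°, λ = atan2(p_y, p_x) ≈ 96.82°.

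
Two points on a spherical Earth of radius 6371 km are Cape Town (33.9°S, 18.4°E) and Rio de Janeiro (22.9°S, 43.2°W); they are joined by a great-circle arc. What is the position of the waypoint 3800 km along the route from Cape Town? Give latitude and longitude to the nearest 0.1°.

Write both endpoints as unit vectors p₁, p₂ with components (cos φ cos λ, cos φ sin λ, sin φ).
The central angle between the endpoints is δ = arccos(p₁·p₂) ≈ 0.951 rad (54.5°). The total great-circle distance is δ·R ≈ 0.951 × 6371 ≈ 6060 km, so the target fraction is f = 3800/6060 ≈ 0.627.
Interpolate at f ≈ 0.627 with slerp weights a = sin((1−f)δ)/sin δ ≈ 0.427, b = sin(fδ)/sin δ ≈ 0.690.
p = a·p₁ + b·p₂ ≈ (0.799, -0.323, -0.506); φ = arcsin(p_z) ≈ -30.43°, λ = atan2(p_y, p_x) ≈ -22.02°.

≈ 30.4°S, 22.0°W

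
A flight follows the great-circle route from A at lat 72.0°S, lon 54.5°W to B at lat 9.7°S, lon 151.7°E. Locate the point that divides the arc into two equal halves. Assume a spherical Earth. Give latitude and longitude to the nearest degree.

≈ lat 57°S, lon 163°E

Convert each endpoint to a unit vector on the sphere (x = cos φ cos λ, y = cos φ sin λ, z = sin φ).
The central angle between the endpoints is δ = arccos(p₁·p₂) ≈ 1.684 rad (96.5°).
Interpolate at f = 1/2 with slerp weights a = sin((1−f)δ)/sin δ ≈ 0.751, b = sin(fδ)/sin δ ≈ 0.751.
p = a·p₁ + b·p₂ ≈ (-0.517, 0.162, -0.841); φ = arcsin(p_z) ≈ -57.20°, λ = atan2(p_y, p_x) ≈ 162.60°.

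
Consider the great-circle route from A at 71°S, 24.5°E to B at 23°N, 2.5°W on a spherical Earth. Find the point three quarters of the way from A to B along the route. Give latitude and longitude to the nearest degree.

≈ 1°S, 1°E

Write both endpoints as unit vectors p₁, p₂ with components (cos φ cos λ, cos φ sin λ, sin φ).
The central angle between the endpoints is δ = arccos(p₁·p₂) ≈ 1.673 rad (95.9°).
Interpolate at f = 3/4 with slerp weights a = sin((1−f)δ)/sin δ ≈ 0.408, b = sin(fδ)/sin δ ≈ 0.956.
p = a·p₁ + b·p₂ ≈ (1.000, 0.017, -0.013); φ = arcsin(p_z) ≈ -0.73°, λ = atan2(p_y, p_x) ≈ 0.96°.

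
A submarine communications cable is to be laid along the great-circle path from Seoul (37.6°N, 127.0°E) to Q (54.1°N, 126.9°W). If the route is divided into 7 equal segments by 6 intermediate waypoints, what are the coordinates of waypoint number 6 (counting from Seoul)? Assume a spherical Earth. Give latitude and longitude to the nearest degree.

≈ (59°N, 142°W)

Convert each endpoint to a unit vector on the sphere (x = cos φ cos λ, y = cos φ sin λ, z = sin φ).
The central angle between the endpoints is δ = arccos(p₁·p₂) ≈ 1.197 rad (68.6°).
Interpolate at f = 6/7 with slerp weights a = sin((1−f)δ)/sin δ ≈ 0.183, b = sin(fδ)/sin δ ≈ 0.919.
p = a·p₁ + b·p₂ ≈ (-0.411, -0.315, 0.856); φ = arcsin(p_z) ≈ 58.83°, λ = atan2(p_y, p_x) ≈ -142.49°.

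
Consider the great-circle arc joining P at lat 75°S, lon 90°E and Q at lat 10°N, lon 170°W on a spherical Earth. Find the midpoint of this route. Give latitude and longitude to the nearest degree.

≈ lat 39°S, lon 175°E

Convert each endpoint to a unit vector on the sphere (x = cos φ cos λ, y = cos φ sin λ, z = sin φ).
The central angle between the endpoints is δ = arccos(p₁·p₂) ≈ 1.784 rad (102.2°).
Interpolate at f = 1/2 with slerp weights a = sin((1−f)δ)/sin δ ≈ 0.797, b = sin(fδ)/sin δ ≈ 0.797.
p = a·p₁ + b·p₂ ≈ (-0.773, 0.070, -0.631); φ = arcsin(p_z) ≈ -39.13°, λ = atan2(p_y, p_x) ≈ 174.83°.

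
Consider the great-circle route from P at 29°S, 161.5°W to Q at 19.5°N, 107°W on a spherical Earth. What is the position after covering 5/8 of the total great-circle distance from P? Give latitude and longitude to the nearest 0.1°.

Convert each endpoint to a unit vector on the sphere (x = cos φ cos λ, y = cos φ sin λ, z = sin φ).
The central angle between the endpoints is δ = arccos(p₁·p₂) ≈ 1.248 rad (71.5°).
Interpolate at f = 5/8 with slerp weights a = sin((1−f)δ)/sin δ ≈ 0.476, b = sin(fδ)/sin δ ≈ 0.742.
p = a·p₁ + b·p₂ ≈ (-0.599, -0.801, 0.017); φ = arcsin(p_z) ≈ 0.97°, λ = atan2(p_y, p_x) ≈ -126.80°.

≈ 1.0°N, 126.8°W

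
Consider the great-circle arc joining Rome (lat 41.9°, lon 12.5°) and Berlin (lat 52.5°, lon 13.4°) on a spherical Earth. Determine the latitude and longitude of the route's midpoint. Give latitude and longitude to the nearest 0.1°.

≈ lat 47.2°, lon 12.9°

From cos δ = sin φ₁ sin φ₂ + cos φ₁ cos φ₂ cos Δλ, the central angle is δ ≈ 0.185 rad (10.6°).
Interpolate at f = 1/2 with slerp weights a = sin((1−f)δ)/sin δ ≈ 0.502, b = sin(fδ)/sin δ ≈ 0.502.
p = a·p₁ + b·p₂ ≈ (0.662, 0.152, 0.734); φ = arcsin(p_z) ≈ 47.20°, λ = atan2(p_y, p_x) ≈ 12.90°.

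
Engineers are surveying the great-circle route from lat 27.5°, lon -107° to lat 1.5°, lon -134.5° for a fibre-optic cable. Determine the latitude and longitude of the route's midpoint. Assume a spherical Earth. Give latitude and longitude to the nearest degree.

≈ lat 15°, lon -122°

Write both endpoints as unit vectors p₁, p₂ with components (cos φ cos λ, cos φ sin λ, sin φ).
The central angle between the endpoints is δ = arccos(p₁·p₂) ≈ 0.646 rad (37.0°).
Interpolate at f = 1/2 with slerp weights a = sin((1−f)δ)/sin δ ≈ 0.527, b = sin(fδ)/sin δ ≈ 0.527.
p = a·p₁ + b·p₂ ≈ (-0.506, -0.823, 0.257); φ = arcsin(p_z) ≈ 14.91°, λ = atan2(p_y, p_x) ≈ -121.59°.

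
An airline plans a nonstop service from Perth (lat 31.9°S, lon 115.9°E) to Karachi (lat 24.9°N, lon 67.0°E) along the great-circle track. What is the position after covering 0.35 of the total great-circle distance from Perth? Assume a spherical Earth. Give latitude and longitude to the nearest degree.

Convert each endpoint to a unit vector on the sphere (x = cos φ cos λ, y = cos φ sin λ, z = sin φ).
The central angle between the endpoints is δ = arccos(p₁·p₂) ≈ 1.283 rad (73.5°).
Interpolate at f = 0.35 with slerp weights a = sin((1−f)δ)/sin δ ≈ 0.772, b = sin(fδ)/sin δ ≈ 0.453.
p = a·p₁ + b·p₂ ≈ (-0.126, 0.968, -0.218); φ = arcsin(p_z) ≈ -12.56°, λ = atan2(p_y, p_x) ≈ 97.41°.

≈ lat 13°S, lon 97°E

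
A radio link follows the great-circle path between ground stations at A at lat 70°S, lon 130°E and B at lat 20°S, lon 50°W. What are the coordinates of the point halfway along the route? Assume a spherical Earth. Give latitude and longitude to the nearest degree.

From cos δ = sin φ₁ sin φ₂ + cos φ₁ cos φ₂ cos Δλ, the central angle is δ ≈ 1.571 rad (90.0°).
Interpolate at f = 1/2 with slerp weights a = sin((1−f)δ)/sin δ ≈ 0.707, b = sin(fδ)/sin δ ≈ 0.707.
p = a·p₁ + b·p₂ ≈ (0.272, -0.324, -0.906); φ = arcsin(p_z) ≈ -65.00°, λ = atan2(p_y, p_x) ≈ -50.00°.

≈ lat 65°S, lon 50°W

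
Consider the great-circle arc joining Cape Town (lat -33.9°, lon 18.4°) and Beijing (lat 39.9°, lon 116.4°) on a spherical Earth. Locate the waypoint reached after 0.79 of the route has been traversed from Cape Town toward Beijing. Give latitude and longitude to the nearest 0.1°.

≈ lat 27.3°, lon 91.1°

Write both endpoints as unit vectors p₁, p₂ with components (cos φ cos λ, cos φ sin λ, sin φ).
The central angle between the endpoints is δ = arccos(p₁·p₂) ≈ 2.034 rad (116.5°).
Interpolate at f = 0.79 with slerp weights a = sin((1−f)δ)/sin δ ≈ 0.463, b = sin(fδ)/sin δ ≈ 1.117.
p = a·p₁ + b·p₂ ≈ (-0.016, 0.889, 0.458); φ = arcsin(p_z) ≈ 27.27°, λ = atan2(p_y, p_x) ≈ 91.06°.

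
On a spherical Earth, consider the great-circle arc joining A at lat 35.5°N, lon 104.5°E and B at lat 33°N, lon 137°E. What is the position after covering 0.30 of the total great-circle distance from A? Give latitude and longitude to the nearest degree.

The haversine formula gives a central angle δ ≈ 0.469 rad (26.9°) between the endpoints.
Interpolate at f = 0.30 with slerp weights a = sin((1−f)δ)/sin δ ≈ 0.713, b = sin(fδ)/sin δ ≈ 0.310.
p = a·p₁ + b·p₂ ≈ (-0.336, 0.740, 0.583); φ = arcsin(p_z) ≈ 35.68°, λ = atan2(p_y, p_x) ≈ 114.41°.

≈ lat 36°N, lon 114°E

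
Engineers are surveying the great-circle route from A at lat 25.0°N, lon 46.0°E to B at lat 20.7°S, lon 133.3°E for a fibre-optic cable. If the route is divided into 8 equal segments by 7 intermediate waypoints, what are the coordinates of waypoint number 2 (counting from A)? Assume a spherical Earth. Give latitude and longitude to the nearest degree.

≈ lat 15°N, lon 69°E

Write both endpoints as unit vectors p₁, p₂ with components (cos φ cos λ, cos φ sin λ, sin φ).
The central angle between the endpoints is δ = arccos(p₁·p₂) ≈ 1.680 rad (96.3°).
Interpolate at f = 2/8 with slerp weights a = sin((1−f)δ)/sin δ ≈ 0.958, b = sin(fδ)/sin δ ≈ 0.410.
p = a·p₁ + b·p₂ ≈ (0.340, 0.904, 0.260); φ = arcsin(p_z) ≈ 15.06°, λ = atan2(p_y, p_x) ≈ 69.39°.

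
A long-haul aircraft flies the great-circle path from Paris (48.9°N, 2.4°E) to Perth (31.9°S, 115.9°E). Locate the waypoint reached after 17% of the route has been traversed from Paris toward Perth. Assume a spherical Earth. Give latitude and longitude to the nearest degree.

≈ 42°N, 32°E

Convert each endpoint to a unit vector on the sphere (x = cos φ cos λ, y = cos φ sin λ, z = sin φ).
The central angle between the endpoints is δ = arccos(p₁·p₂) ≈ 2.240 rad (128.4°).
Interpolate at f = 0.17 with slerp weights a = sin((1−f)δ)/sin δ ≈ 1.223, b = sin(fδ)/sin δ ≈ 0.474.
p = a·p₁ + b·p₂ ≈ (0.627, 0.396, 0.671); φ = arcsin(p_z) ≈ 42.13°, λ = atan2(p_y, p_x) ≈ 32.25°.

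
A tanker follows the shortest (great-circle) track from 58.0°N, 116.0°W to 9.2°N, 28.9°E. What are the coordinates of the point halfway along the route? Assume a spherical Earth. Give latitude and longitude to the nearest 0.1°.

Write both endpoints as unit vectors p₁, p₂ with components (cos φ cos λ, cos φ sin λ, sin φ).
The central angle between the endpoints is δ = arccos(p₁·p₂) ≈ 1.868 rad (107.0°).
Interpolate at f = 1/2 with slerp weights a = sin((1−f)δ)/sin δ ≈ 0.841, b = sin(fδ)/sin δ ≈ 0.841.
p = a·p₁ + b·p₂ ≈ (0.531, 0.001, 0.847); φ = arcsin(p_z) ≈ 57.92°, λ = atan2(p_y, p_x) ≈ 0.07°.

≈ 57.9°N, 0.1°E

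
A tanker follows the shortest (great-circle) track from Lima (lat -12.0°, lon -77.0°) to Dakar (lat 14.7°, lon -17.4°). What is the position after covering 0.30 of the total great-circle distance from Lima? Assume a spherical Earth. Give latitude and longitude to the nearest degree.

≈ lat -4°, lon -59°

The haversine formula gives a central angle δ ≈ 1.131 rad (64.8°) between the endpoints.
Interpolate at f = 0.30 with slerp weights a = sin((1−f)δ)/sin δ ≈ 0.786, b = sin(fδ)/sin δ ≈ 0.368.
p = a·p₁ + b·p₂ ≈ (0.512, -0.856, -0.070); φ = arcsin(p_z) ≈ -4.02°, λ = atan2(p_y, p_x) ≈ -59.09°.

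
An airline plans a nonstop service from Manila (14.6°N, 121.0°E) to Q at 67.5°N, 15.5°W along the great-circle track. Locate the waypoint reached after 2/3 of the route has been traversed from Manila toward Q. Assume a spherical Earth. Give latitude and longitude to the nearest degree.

Write both endpoints as unit vectors p₁, p₂ with components (cos φ cos λ, cos φ sin λ, sin φ).
The central angle between the endpoints is δ = arccos(p₁·p₂) ≈ 1.607 rad (92.0°).
Interpolate at f = 2/3 with slerp weights a = sin((1−f)δ)/sin δ ≈ 0.511, b = sin(fδ)/sin δ ≈ 0.878.
p = a·p₁ + b·p₂ ≈ (0.069, 0.334, 0.940); φ = arcsin(p_z) ≈ 70.07°, λ = atan2(p_y, p_x) ≈ 78.26°.

≈ 70°N, 78°E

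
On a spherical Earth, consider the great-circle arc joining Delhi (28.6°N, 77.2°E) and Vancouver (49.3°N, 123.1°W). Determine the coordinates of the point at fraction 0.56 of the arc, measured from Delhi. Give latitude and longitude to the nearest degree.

≈ 77°N, 138°E

The haversine formula gives a central angle δ ≈ 1.746 rad (100.0°) between the endpoints.
Interpolate at f = 0.56 with slerp weights a = sin((1−f)δ)/sin δ ≈ 0.706, b = sin(fδ)/sin δ ≈ 0.842.
p = a·p₁ + b·p₂ ≈ (-0.163, 0.144, 0.976); φ = arcsin(p_z) ≈ 77.45°, λ = atan2(p_y, p_x) ≈ 138.45°.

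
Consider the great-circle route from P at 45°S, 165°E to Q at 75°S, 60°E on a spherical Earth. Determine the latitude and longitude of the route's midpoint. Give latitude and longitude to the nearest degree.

≈ 68°S, 144°E

The haversine formula gives a central angle δ ≈ 0.882 rad (50.5°) between the endpoints.
Interpolate at f = 1/2 with slerp weights a = sin((1−f)δ)/sin δ ≈ 0.553, b = sin(fδ)/sin δ ≈ 0.553.
p = a·p₁ + b·p₂ ≈ (-0.306, 0.225, -0.925); φ = arcsin(p_z) ≈ -67.67°, λ = atan2(p_y, p_x) ≈ 143.67°.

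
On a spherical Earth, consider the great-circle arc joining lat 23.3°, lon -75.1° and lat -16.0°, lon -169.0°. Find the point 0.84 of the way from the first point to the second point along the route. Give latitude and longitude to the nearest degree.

≈ lat -10°, lon -154°

From cos δ = sin φ₁ sin φ₂ + cos φ₁ cos φ₂ cos Δλ, the central angle is δ ≈ 1.741 rad (99.7°).
Interpolate at f = 0.84 with slerp weights a = sin((1−f)δ)/sin δ ≈ 0.279, b = sin(fδ)/sin δ ≈ 1.009.
p = a·p₁ + b·p₂ ≈ (-0.886, -0.433, -0.168); φ = arcsin(p_z) ≈ -9.65°, λ = atan2(p_y, p_x) ≈ -153.97°.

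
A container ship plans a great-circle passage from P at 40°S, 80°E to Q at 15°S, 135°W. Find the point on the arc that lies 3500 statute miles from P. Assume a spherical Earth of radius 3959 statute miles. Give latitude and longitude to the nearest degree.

Convert each endpoint to a unit vector on the sphere (x = cos φ cos λ, y = cos φ sin λ, z = sin φ).
The central angle between the endpoints is δ = arccos(p₁·p₂) ≈ 2.026 rad (116.1°). The total great-circle distance is δ·R ≈ 2.026 × 3959 ≈ 8021 mi, so the target fraction is f = 3500/8021 ≈ 0.436.
Interpolate at f ≈ 0.436 with slerp weights a = sin((1−f)δ)/sin δ ≈ 1.013, b = sin(fδ)/sin δ ≈ 0.861.
p = a·p₁ + b·p₂ ≈ (-0.453, 0.176, -0.874); φ = arcsin(p_z) ≈ -60.90°, λ = atan2(p_y, p_x) ≈ 158.80°.

≈ 61°S, 159°E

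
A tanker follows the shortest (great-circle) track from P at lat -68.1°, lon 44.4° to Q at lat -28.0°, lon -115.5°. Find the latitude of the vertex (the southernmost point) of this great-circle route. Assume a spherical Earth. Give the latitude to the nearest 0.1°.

The great circle lies in the plane with unit normal n̂ = (p₁ × p₂)/|p₁ × p₂|.
Here n̂_z ≈ -0.114; the vertex latitude is φ_max = arccos|n̂_z| ≈ 83.4°.
Check via Clairaut: cos φ_max = |cos φ₁| · sin C = cos(68.1°)·sin(162.2°) ≈ 0.114, again giving ≈ 83.4°.

≈ -83.4°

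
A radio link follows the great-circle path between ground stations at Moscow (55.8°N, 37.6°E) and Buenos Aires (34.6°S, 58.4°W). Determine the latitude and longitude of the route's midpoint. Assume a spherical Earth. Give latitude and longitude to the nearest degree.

Convert each endpoint to a unit vector on the sphere (x = cos φ cos λ, y = cos φ sin λ, z = sin φ).
The central angle between the endpoints is δ = arccos(p₁·p₂) ≈ 2.115 rad (121.2°).
Interpolate at f = 1/2 with slerp weights a = sin((1−f)δ)/sin δ ≈ 1.019, b = sin(fδ)/sin δ ≈ 1.019.
p = a·p₁ + b·p₂ ≈ (0.893, -0.365, 0.264); φ = arcsin(p_z) ≈ 15.31°, λ = atan2(p_y, p_x) ≈ -22.22°.

≈ 15°N, 22°W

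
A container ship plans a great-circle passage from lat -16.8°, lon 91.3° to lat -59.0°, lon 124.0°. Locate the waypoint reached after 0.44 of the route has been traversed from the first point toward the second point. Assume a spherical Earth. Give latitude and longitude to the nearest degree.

≈ lat -36°, lon 101°

Write both endpoints as unit vectors p₁, p₂ with components (cos φ cos λ, cos φ sin λ, sin φ).
The central angle between the endpoints is δ = arccos(p₁·p₂) ≈ 0.846 rad (48.5°).
Interpolate at f = 0.44 with slerp weights a = sin((1−f)δ)/sin δ ≈ 0.609, b = sin(fδ)/sin δ ≈ 0.486.
p = a·p₁ + b·p₂ ≈ (-0.153, 0.791, -0.593); φ = arcsin(p_z) ≈ -36.34°, λ = atan2(p_y, p_x) ≈ 100.96°.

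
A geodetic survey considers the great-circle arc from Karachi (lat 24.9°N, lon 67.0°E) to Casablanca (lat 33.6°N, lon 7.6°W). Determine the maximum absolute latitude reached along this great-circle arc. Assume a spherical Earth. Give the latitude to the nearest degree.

≈ 36°N

The great circle lies in the plane with unit normal n̂ = (p₁ × p₂)/|p₁ × p₂|.
Here n̂_z ≈ -0.808; the vertex latitude is φ_max = arccos|n̂_z| ≈ 36.1°.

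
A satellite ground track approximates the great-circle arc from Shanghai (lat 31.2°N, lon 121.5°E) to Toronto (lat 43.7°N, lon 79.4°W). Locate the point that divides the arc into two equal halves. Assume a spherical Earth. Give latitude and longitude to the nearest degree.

Write both endpoints as unit vectors p₁, p₂ with components (cos φ cos λ, cos φ sin λ, sin φ).
The central angle between the endpoints is δ = arccos(p₁·p₂) ≈ 1.792 rad (102.7°).
Interpolate at f = 1/2 with slerp weights a = sin((1−f)δ)/sin δ ≈ 0.801, b = sin(fδ)/sin δ ≈ 0.801.
p = a·p₁ + b·p₂ ≈ (-0.251, 0.015, 0.968); φ = arcsin(p_z) ≈ 75.42°, λ = atan2(p_y, p_x) ≈ 176.59°.

≈ lat 75°N, lon 177°E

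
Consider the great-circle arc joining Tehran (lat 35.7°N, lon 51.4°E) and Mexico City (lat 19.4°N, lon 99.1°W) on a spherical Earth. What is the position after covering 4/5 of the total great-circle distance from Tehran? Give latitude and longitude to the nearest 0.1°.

Write both endpoints as unit vectors p₁, p₂ with components (cos φ cos λ, cos φ sin λ, sin φ).
The central angle between the endpoints is δ = arccos(p₁·p₂) ≈ 2.063 rad (118.2°).
Interpolate at f = 4/5 with slerp weights a = sin((1−f)δ)/sin δ ≈ 0.455, b = sin(fδ)/sin δ ≈ 1.131.
p = a·p₁ + b·p₂ ≈ (0.062, -0.765, 0.641); φ = arcsin(p_z) ≈ 39.89°, λ = atan2(p_y, p_x) ≈ -85.38°.

≈ lat 39.9°N, lon 85.4°W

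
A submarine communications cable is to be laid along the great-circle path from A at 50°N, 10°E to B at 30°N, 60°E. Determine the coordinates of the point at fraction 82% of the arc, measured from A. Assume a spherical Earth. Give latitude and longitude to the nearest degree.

≈ 35°N, 53°E

Write both endpoints as unit vectors p₁, p₂ with components (cos φ cos λ, cos φ sin λ, sin φ).
The central angle between the endpoints is δ = arccos(p₁·p₂) ≈ 0.736 rad (42.2°).
Interpolate at f = 0.82 with slerp weights a = sin((1−f)δ)/sin δ ≈ 0.197, b = sin(fδ)/sin δ ≈ 0.845.
p = a·p₁ + b·p₂ ≈ (0.491, 0.656, 0.573); φ = arcsin(p_z) ≈ 34.99°, λ = atan2(p_y, p_x) ≈ 53.21°.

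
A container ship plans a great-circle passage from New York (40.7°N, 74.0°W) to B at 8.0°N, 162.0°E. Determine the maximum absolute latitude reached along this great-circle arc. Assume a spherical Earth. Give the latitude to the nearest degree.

≈ 49°N

The great circle lies in the plane with unit normal n̂ = (p₁ × p₂)/|p₁ × p₂|.
Here n̂_z ≈ -0.659; the vertex latitude is φ_max = arccos|n̂_z| ≈ 48.8°.
Check via Clairaut: cos φ_max = |cos φ₁| · sin C = cos(40.7°)·sin(60.4°) ≈ 0.659, again giving ≈ 48.8°.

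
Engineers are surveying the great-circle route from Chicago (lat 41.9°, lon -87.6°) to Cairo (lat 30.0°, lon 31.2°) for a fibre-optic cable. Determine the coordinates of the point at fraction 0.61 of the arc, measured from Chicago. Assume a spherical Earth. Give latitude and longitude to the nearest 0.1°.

From cos δ = sin φ₁ sin φ₂ + cos φ₁ cos φ₂ cos Δλ, the central angle is δ ≈ 1.547 rad (88.7°).
Interpolate at f = 0.61 with slerp weights a = sin((1−f)δ)/sin δ ≈ 0.568, b = sin(fδ)/sin δ ≈ 0.810.
p = a·p₁ + b·p₂ ≈ (0.618, -0.059, 0.784); φ = arcsin(p_z) ≈ 51.64°, λ = atan2(p_y, p_x) ≈ -5.43°.

≈ lat 51.6°, lon -5.4°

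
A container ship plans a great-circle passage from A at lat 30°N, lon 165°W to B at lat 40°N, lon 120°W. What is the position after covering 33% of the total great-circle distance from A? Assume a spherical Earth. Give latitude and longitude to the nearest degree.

≈ lat 35°N, lon 152°W

The haversine formula gives a central angle δ ≈ 0.659 rad (37.8°) between the endpoints.
Interpolate at f = 0.33 with slerp weights a = sin((1−f)δ)/sin δ ≈ 0.698, b = sin(fδ)/sin δ ≈ 0.352.
p = a·p₁ + b·p₂ ≈ (-0.719, -0.390, 0.575); φ = arcsin(p_z) ≈ 35.13°, λ = atan2(p_y, p_x) ≈ -151.50°.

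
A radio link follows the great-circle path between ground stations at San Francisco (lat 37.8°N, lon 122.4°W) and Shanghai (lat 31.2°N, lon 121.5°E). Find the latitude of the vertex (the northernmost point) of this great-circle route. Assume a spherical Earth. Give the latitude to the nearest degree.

The great circle lies in the plane with unit normal n̂ = (p₁ × p₂)/|p₁ × p₂|.
Here n̂_z ≈ -0.607; the vertex latitude is φ_max = arccos|n̂_z| ≈ 52.6°.
Check via Clairaut: cos φ_max = |cos φ₁| · sin C = cos(37.8°)·sin(50.2°) ≈ 0.607, again giving ≈ 52.6°.

≈ 53°N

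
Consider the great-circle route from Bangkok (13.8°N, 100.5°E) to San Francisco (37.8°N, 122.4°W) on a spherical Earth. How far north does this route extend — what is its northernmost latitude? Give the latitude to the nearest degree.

The great circle lies in the plane with unit normal n̂ = (p₁ × p₂)/|p₁ × p₂|.
Here n̂_z ≈ +0.574; the vertex latitude is φ_max = arccos|n̂_z| ≈ 54.9°.
Check via Clairaut: cos φ_max = |cos φ₁| · sin C = cos(13.8°)·sin(36.3°) ≈ 0.574, again giving ≈ 54.9°.

≈ 55°N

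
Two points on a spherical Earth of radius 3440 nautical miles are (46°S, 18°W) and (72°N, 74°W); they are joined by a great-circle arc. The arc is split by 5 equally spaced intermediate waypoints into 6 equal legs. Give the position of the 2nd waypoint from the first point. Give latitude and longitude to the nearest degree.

Convert each endpoint to a unit vector on the sphere (x = cos φ cos λ, y = cos φ sin λ, z = sin φ).
The central angle between the endpoints is δ = arccos(p₁·p₂) ≈ 2.170 rad (124.3°).
Interpolate at f = 2/6 with slerp weights a = sin((1−f)δ)/sin δ ≈ 1.202, b = sin(fδ)/sin δ ≈ 0.802.
p = a·p₁ + b·p₂ ≈ (0.862, -0.496, -0.102); φ = arcsin(p_z) ≈ -5.86°, λ = atan2(p_y, p_x) ≈ -29.91°.

≈ (6°S, 30°W)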